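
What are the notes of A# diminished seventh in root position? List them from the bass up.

A# diminished seventh is A#–C#–E–G. Root position puts the root (A#) in the bass, with the remaining tones above: A#, C#, E, G.

A#, C#, E, G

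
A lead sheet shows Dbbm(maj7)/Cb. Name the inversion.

Dbbm(maj7)/Cb means Dbb minor-major seventh with Cb in the bass. Cb is the seventh of Dbb minor-major seventh (Dbb–Fbb–Abb–Cb), so this is third inversion.

third inversion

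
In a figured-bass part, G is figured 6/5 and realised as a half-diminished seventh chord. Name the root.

E

The figures 6/5 mean the third of the chord is in the bass. If G is the third of a half-diminished seventh chord, the root is E (chord tones E–G–Bb–D).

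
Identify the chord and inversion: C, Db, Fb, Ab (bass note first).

Reducing to letter names: C, Db, Fb, Ab. These stack in thirds as Db–Fb–Ab–C — a Db minor-major seventh chord.
The lowest note is C, the seventh of the chord, so this is third inversion (figured bass 4/2).

Db minor-major seventh, third inversion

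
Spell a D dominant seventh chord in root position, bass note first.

D, F#, A, C

The chord tones are D–F#–A–C. With the root (D) lowest for root position: D, F#, A, C.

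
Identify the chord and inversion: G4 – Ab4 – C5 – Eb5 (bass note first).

Ab major seventh, third inversion

The distinct note names are G, Ab, C, Eb. Stacked in thirds they read Ab–C–Eb–G, which is a major seventh chord on Ab.
G is the seventh of Ab major seventh; seventh in the bass means third inversion (figured bass 4/2).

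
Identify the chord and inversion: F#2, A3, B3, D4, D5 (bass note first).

B minor seventh, second inversion

The distinct note names are F#, A, B, D. Stacked in thirds they read B–D–F#–A, which is a minor seventh chord on B.
The lowest note is F#, the fifth of the chord, so this is second inversion (figured bass 4/3).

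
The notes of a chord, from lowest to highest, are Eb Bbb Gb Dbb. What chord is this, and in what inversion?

The distinct note names are Eb, Bbb, Gb, Dbb. Stacked in thirds they read Eb–Gb–Bbb–Dbb, which is a diminished seventh chord on Eb.
The lowest note is Eb, the root of the chord, so this is root position (figured bass 7).

Eb diminished seventh, root position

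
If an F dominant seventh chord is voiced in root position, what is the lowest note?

In root position the root is lowest. For F dominant seventh (F–A–C–Eb) that is F.

F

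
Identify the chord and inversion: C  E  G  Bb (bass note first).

Reducing to letter names: C, E, G, Bb. These stack in thirds as C–E–G–Bb — a C dominant seventh chord.
With the root (C) in the bass, the chord is in root position (figured bass 7).

C dominant seventh, root position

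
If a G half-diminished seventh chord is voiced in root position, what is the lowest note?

G

The root of G half-diminished seventh (G–Bb–Db–F) is G; that is the bass in root position.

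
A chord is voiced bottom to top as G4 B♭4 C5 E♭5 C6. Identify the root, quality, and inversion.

C minor seventh, second inversion

The distinct note names are G, Bb, C, Eb. Stacked in thirds they read C–Eb–G–Bb, which is a minor seventh chord on C.
G is the fifth of C minor seventh; fifth in the bass means second inversion (figured bass 4/3).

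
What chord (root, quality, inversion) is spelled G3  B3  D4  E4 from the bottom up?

The distinct note names are G, B, D, E. Stacked in thirds they read E–G–B–D, which is a minor seventh chord on E.
With the third (G) in the bass, the chord is in first inversion (figured bass 6/5).

E minor seventh, first inversion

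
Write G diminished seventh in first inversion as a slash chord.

First inversion of G diminished seventh has the third (Bb) in the bass. As a slash chord: Gdim7/Bb.

Gdim7/Bb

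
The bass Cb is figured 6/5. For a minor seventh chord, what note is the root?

Ab

The figures 6/5 mean the third of the chord is in the bass. If Cb is the third of a minor seventh chord, the root is Ab (chord tones Ab–Cb–Eb–Gb).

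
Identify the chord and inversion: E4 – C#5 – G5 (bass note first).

The pitch classes E, C#, G arrange in thirds as C#–E–G: a C# diminished triad.
With the third (E) in the bass, the chord is in first inversion (figured bass 6).

C# diminished, first inversion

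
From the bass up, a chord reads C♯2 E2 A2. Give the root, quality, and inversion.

A major, first inversion

The distinct note names are C#, E, A. Stacked in thirds they read A–C#–E, which is a major triad on A.
C# is the third of A major; third in the bass means first inversion (figured bass 6).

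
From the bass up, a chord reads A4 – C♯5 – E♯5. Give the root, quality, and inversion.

Reducing to letter names: A, C#, E#. These stack in thirds as A–C#–E# — an A augmented triad.
The lowest note is A, the root of the chord, so this is root position (figured bass 5/3).

A augmented, root position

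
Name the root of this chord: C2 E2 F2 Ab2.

F

C, E, F, Ab are the tones of an F minor-major seventh chord (F–Ab–C–E), making F the root.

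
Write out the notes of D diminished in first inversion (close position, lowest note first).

F, Ab, D

The chord tones are D–F–Ab. With the third (F) lowest for first inversion: F, Ab, D.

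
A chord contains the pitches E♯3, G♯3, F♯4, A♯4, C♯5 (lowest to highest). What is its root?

F#

E#, G#, F#, A#, C# are the tones of an F# major ninth chord (F#–A#–C#–E#–G#), making F# the root.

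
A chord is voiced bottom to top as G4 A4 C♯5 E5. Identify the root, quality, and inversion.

A dominant seventh, third inversion

Reducing to letter names: G, A, C#, E. These stack in thirds as A–C#–E–G — an A dominant seventh chord.
With the seventh (G) in the bass, the chord is in third inversion (figured bass 4/2).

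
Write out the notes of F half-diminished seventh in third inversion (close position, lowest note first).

Eb, F, Ab, Cb

The chord tones are F–Ab–Cb–Eb. With the seventh (Eb) lowest for third inversion: Eb, F, Ab, Cb.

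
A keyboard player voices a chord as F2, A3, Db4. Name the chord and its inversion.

Db augmented, first inversion

The pitch classes F, A, Db arrange in thirds as Db–F–A: a Db augmented triad.
With the third (F) in the bass, the chord is in first inversion (figured bass 6).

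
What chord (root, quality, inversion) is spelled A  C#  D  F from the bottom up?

D minor-major seventh, second inversion

Reducing to letter names: A, C#, D, F. These stack in thirds as D–F–A–C# — a D minor-major seventh chord.
With the fifth (A) in the bass, the chord is in second inversion (figured bass 4/3).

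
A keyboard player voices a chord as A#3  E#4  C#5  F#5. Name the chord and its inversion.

F# major seventh, first inversion

The distinct note names are A#, E#, C#, F#. Stacked in thirds they read F#–A#–C#–E#, which is a major seventh chord on F#.
The lowest note is A#, the third of the chord, so this is first inversion (figured bass 6/5).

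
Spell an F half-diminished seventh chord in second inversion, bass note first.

Cb, Eb, F, Ab

The chord tones are F–Ab–Cb–Eb. With the fifth (Cb) lowest for second inversion: Cb, Eb, F, Ab.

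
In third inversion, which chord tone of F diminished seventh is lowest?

The seventh of F diminished seventh (F–Ab–Cb–Ebb) is Ebb; that is the bass in third inversion.

Ebb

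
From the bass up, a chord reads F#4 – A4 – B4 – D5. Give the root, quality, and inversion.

The distinct note names are F#, A, B, D. Stacked in thirds they read B–D–F#–A, which is a minor seventh chord on B.
With the fifth (F#) in the bass, the chord is in second inversion (figured bass 4/3).

B minor seventh, second inversion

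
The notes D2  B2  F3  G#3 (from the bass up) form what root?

Reordering D, B, F, G# into stacked thirds gives G#–B–D–F; the bottom of that stack, G#, is the root.

G#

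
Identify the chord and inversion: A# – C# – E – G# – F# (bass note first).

F# dominant ninth, first inversion

The pitch classes A#, C#, E, G#, F# arrange in thirds as F#–A#–C#–E–G#: an F# dominant ninth chord.
The lowest note is A#, the third of the chord, so this is first inversion.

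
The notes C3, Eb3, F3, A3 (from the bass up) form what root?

Reordering C, Eb, F, A into stacked thirds gives F–A–C–Eb; the bottom of that stack, F, is the root.

F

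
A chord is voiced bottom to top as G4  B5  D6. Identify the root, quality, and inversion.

G major, root position

Reducing to letter names: G, B, D. These stack in thirds as G–B–D — a G major triad.
The lowest note is G, the root of the chord, so this is root position (figured bass 5/3).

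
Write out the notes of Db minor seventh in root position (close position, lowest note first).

Db minor seventh is Db–Fb–Ab–Cb. Root position puts the root (Db) in the bass, with the remaining tones above: Db, Fb, Ab, Cb.

Db, Fb, Ab, Cb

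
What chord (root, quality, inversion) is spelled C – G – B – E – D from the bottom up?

C major ninth, root position

The pitch classes C, G, B, E, D arrange in thirds as C–E–G–B–D: a C major ninth chord.
With the root (C) in the bass, the chord is in root position.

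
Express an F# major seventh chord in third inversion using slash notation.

F#maj7/E#

Third inversion of F# major seventh has the seventh (E#) in the bass. As a slash chord: F#maj7/E#.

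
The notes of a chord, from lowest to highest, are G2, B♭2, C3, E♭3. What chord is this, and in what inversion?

Reducing to letter names: G, Bb, C, Eb. These stack in thirds as C–Eb–G–Bb — a C minor seventh chord.
The lowest note is G, the fifth of the chord, so this is second inversion (figured bass 4/3).

C minor seventh, second inversion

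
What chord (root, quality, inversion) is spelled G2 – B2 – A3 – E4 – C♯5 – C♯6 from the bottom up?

Reducing to letter names: G, B, A, E, C#. These stack in thirds as A–C#–E–G–B — an A dominant ninth chord.
G is the seventh of A dominant ninth; seventh in the bass means third inversion.

A dominant ninth, third inversion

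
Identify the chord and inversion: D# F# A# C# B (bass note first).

B major ninth, first inversion

Reducing to letter names: D#, F#, A#, C#, B. These stack in thirds as B–D#–F#–A#–C# — a B major ninth chord.
D# is the third of B major ninth; third in the bass means first inversion.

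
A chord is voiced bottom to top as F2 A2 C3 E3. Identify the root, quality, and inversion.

F major seventh, root position

The distinct note names are F, A, C, E. Stacked in thirds they read F–A–C–E, which is a major seventh chord on F.
F is the root of F major seventh; root in the bass means root position (figured bass 7).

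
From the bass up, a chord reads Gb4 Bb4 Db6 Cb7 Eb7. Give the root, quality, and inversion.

Cb major ninth, second inversion

Reducing to letter names: Gb, Bb, Db, Cb, Eb. These stack in thirds as Cb–Eb–Gb–Bb–Db — a Cb major ninth chord.
The lowest note is Gb, the fifth of the chord, so this is second inversion.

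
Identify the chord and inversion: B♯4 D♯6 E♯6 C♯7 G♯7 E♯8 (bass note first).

C# major ninth, third inversion

The distinct note names are B#, D#, E#, C#, G#. Stacked in thirds they read C#–E#–G#–B#–D#, which is a major ninth chord on C#.
With the seventh (B#) in the bass, the chord is in third inversion.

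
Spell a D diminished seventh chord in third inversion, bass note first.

Cb, D, F, Ab

The chord tones are D–F–Ab–Cb. With the seventh (Cb) lowest for third inversion: Cb, D, F, Ab.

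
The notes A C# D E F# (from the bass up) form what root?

D

Reordering A, C#, D, E, F# into stacked thirds gives D–F#–A–C#–E; the bottom of that stack, D, is the root.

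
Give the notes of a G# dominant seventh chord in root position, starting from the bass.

G#, B#, D#, F#

The chord tones are G#–B#–D#–F#. With the root (G#) lowest for root position: G#, B#, D#, F#.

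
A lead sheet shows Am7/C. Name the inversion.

first inversion

Am7/C means A minor seventh with C in the bass. C is the third of A minor seventh (A–C–E–G), so this is first inversion.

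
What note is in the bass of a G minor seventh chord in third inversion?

F

The seventh of G minor seventh (G–Bb–D–F) is F; that is the bass in third inversion.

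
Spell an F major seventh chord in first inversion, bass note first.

The chord tones are F–A–C–E. With the third (A) lowest for first inversion: A, C, E, F.

A, C, E, F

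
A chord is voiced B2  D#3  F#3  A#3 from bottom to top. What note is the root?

B

The distinct letter names are B, D#, F#, A#. Arranged as a stack of thirds they read B–D#–F#–A#, so B is the root (a B major seventh chord).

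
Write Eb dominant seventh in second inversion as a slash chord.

Second inversion of Eb dominant seventh has the fifth (Bb) in the bass. As a slash chord: Eb7/Bb.

Eb7/Bb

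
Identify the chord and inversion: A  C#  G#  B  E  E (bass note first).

A major ninth, root position

The distinct note names are A, C#, G#, B, E. Stacked in thirds they read A–C#–E–G#–B, which is a major ninth chord on A.
With the root (A) in the bass, the chord is in root position.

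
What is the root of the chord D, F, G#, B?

D, F, G#, B are the tones of a G# diminished seventh chord (G#–B–D–F), making G# the root.

G#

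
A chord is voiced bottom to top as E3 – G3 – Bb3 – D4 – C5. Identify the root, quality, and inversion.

Reducing to letter names: E, G, Bb, D, C. These stack in thirds as C–E–G–Bb–D — a C dominant ninth chord.
The lowest note is E, the third of the chord, so this is first inversion.

C dominant ninth, first inversion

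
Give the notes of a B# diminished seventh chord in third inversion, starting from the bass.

Spelling B# diminished seventh: B#–D#–F#–A. In third inversion the seventh is bass, giving A, B#, D#, F# from the bottom.

A, B#, D#, F#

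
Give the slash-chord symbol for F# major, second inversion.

F#M/C#

Second inversion of F# major has the fifth (C#) in the bass. As a slash chord: F#M/C#.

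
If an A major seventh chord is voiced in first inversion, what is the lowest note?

C#

A major seventh is A–C#–E–G#. First inversion places the third in the bass: C#.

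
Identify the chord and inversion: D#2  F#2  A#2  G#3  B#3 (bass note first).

G# dominant ninth, second inversion

The pitch classes D#, F#, A#, G#, B# arrange in thirds as G#–B#–D#–F#–A#: a G# dominant ninth chord.
D# is the fifth of G# dominant ninth; fifth in the bass means second inversion.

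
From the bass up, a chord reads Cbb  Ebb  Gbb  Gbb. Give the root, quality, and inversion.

Cbb major, root position

The distinct note names are Cbb, Ebb, Gbb. Stacked in thirds they read Cbb–Ebb–Gbb, which is a major triad on Cbb.
The lowest note is Cbb, the root of the chord, so this is root position (figured bass 5/3).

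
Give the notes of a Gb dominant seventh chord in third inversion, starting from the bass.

Fb, Gb, Bb, Db

Gb dominant seventh is Gb–Bb–Db–Fb. Third inversion puts the seventh (Fb) in the bass, with the remaining tones above: Fb, Gb, Bb, Db.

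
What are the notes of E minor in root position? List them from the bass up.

Spelling E minor: E–G–B. In root position the root is bass, giving E, G, B from the bottom.

E, G, B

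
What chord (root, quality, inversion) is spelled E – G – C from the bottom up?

C major, first inversion

Reducing to letter names: E, G, C. These stack in thirds as C–E–G — a C major triad.
The lowest note is E, the third of the chord, so this is first inversion (figured bass 6).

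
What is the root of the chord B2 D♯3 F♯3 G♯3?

G#

The distinct letter names are B, D#, F#, G#. Arranged as a stack of thirds they read G#–B–D#–F#, so G# is the root (a G# minor seventh chord).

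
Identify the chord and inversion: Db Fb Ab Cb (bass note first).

Db minor seventh, root position

Reducing to letter names: Db, Fb, Ab, Cb. These stack in thirds as Db–Fb–Ab–Cb — a Db minor seventh chord.
Db is the root of Db minor seventh; root in the bass means root position (figured bass 7).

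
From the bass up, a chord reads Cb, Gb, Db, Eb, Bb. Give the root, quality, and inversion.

Cb major ninth, root position

The distinct note names are Cb, Gb, Db, Eb, Bb. Stacked in thirds they read Cb–Eb–Gb–Bb–Db, which is a major ninth chord on Cb.
Cb is the root of Cb major ninth; root in the bass means root position.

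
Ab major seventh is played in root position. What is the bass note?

In root position the root is lowest. For Ab major seventh (Ab–C–Eb–G) that is Ab.

Ab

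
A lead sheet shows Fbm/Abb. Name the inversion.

first inversion

Fbm/Abb means Fb minor with Abb in the bass. Abb is the third of Fb minor (Fb–Abb–Cb), so this is first inversion.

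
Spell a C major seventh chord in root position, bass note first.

C, E, G, B

C major seventh is C–E–G–B. Root position puts the root (C) in the bass, with the remaining tones above: C, E, G, B.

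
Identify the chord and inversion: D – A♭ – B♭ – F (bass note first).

Bb dominant seventh, first inversion

Reducing to letter names: D, Ab, Bb, F. These stack in thirds as Bb–D–F–Ab — a Bb dominant seventh chord.
The lowest note is D, the third of the chord, so this is first inversion (figured bass 6/5).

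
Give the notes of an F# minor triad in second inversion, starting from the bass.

F# minor is F#–A–C#. Second inversion puts the fifth (C#) in the bass, with the remaining tones above: C#, F#, A.

C#, F#, A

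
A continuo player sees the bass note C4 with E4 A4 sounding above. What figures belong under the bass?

The notes C, E, A stack in thirds as A–C–E — an A minor triad. The bass C is the third, so this is first inversion: figured 6.

6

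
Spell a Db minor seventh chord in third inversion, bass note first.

Spelling Db minor seventh: Db–Fb–Ab–Cb. In third inversion the seventh is bass, giving Cb, Db, Fb, Ab from the bottom.

Cb, Db, Fb, Ab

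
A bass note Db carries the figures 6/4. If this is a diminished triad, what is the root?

G

The figures 6/4 mean the fifth of the chord is in the bass. If Db is the fifth of a diminished triad, the root is G (chord tones G–Bb–Db).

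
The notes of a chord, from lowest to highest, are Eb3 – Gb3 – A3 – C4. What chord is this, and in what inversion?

A diminished seventh, second inversion

The pitch classes Eb, Gb, A, C arrange in thirds as A–C–Eb–Gb: an A diminished seventh chord.
With the fifth (Eb) in the bass, the chord is in second inversion (figured bass 4/3).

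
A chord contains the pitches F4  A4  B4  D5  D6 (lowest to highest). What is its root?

B

The distinct letter names are F, A, B, D. Arranged as a stack of thirds they read B–D–F–A, so B is the root (a B half-diminished seventh chord).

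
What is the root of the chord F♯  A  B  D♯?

Reordering F#, A, B, D# into stacked thirds gives B–D#–F#–A; the bottom of that stack, B, is the root.

B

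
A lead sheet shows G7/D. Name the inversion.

second inversion

G7/D means G dominant seventh with D in the bass. D is the fifth of G dominant seventh (G–B–D–F), so this is second inversion.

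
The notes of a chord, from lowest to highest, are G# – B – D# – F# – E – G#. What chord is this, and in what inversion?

The pitch classes G#, B, D#, F#, E arrange in thirds as E–G#–B–D#–F#: an E major ninth chord.
With the third (G#) in the bass, the chord is in first inversion.

E major ninth, first inversion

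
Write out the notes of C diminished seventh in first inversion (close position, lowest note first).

Eb, Gb, Bbb, C

Spelling C diminished seventh: C–Eb–Gb–Bbb. In first inversion the third is bass, giving Eb, Gb, Bbb, C from the bottom.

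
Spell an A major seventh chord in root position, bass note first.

A, C#, E, G#

A major seventh is A–C#–E–G#. Root position puts the root (A) in the bass, with the remaining tones above: A, C#, E, G#.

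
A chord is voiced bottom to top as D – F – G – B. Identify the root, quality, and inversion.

G dominant seventh, second inversion

Reducing to letter names: D, F, G, B. These stack in thirds as G–B–D–F — a G dominant seventh chord.
The lowest note is D, the fifth of the chord, so this is second inversion (figured bass 4/3).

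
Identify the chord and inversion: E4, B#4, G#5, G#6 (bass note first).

The pitch classes E, B#, G# arrange in thirds as E–G#–B#: an E augmented triad.
With the root (E) in the bass, the chord is in root position (figured bass 5/3).

E augmented, root position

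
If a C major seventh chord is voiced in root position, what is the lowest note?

In root position the root is lowest. For C major seventh (C–E–G–B) that is C.

C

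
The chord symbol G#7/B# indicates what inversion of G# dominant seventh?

G#7/B# means G# dominant seventh with B# in the bass. B# is the third of G# dominant seventh (G#–B#–D#–F#), so this is first inversion.

first inversion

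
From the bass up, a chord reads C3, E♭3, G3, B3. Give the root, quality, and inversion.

C minor-major seventh, root position

The pitch classes C, Eb, G, B arrange in thirds as C–Eb–G–B: a C minor-major seventh chord.
C is the root of C minor-major seventh; root in the bass means root position (figured bass 7).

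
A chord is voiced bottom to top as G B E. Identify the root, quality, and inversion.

E minor, first inversion

The distinct note names are G, B, E. Stacked in thirds they read E–G–B, which is a minor triad on E.
G is the third of E minor; third in the bass means first inversion (figured bass 6).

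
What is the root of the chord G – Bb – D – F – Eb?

Reordering G, Bb, D, F, Eb into stacked thirds gives Eb–G–Bb–D–F; the bottom of that stack, Eb, is the root.

Eb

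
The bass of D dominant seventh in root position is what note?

D dominant seventh is D–F#–A–C. Root position places the root in the bass: D.

D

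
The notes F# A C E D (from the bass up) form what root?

D

Reordering F#, A, C, E, D into stacked thirds gives D–F#–A–C–E; the bottom of that stack, D, is the root.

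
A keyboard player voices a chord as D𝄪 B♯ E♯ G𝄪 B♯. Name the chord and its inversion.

The distinct note names are D##, B#, E#, G##. Stacked in thirds they read E#–G##–B#–D##, which is a major seventh chord on E#.
D## is the seventh of E# major seventh; seventh in the bass means third inversion (figured bass 4/2).

E# major seventh, third inversion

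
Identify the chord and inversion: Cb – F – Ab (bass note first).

F diminished, second inversion

The distinct note names are Cb, F, Ab. Stacked in thirds they read F–Ab–Cb, which is a diminished triad on F.
The lowest note is Cb, the fifth of the chord, so this is second inversion (figured bass 6/4).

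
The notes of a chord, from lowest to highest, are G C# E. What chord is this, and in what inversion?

C# diminished, second inversion

Reducing to letter names: G, C#, E. These stack in thirds as C#–E–G — a C# diminished triad.
The lowest note is G, the fifth of the chord, so this is second inversion (figured bass 6/4).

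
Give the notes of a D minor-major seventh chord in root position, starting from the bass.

D, F, A, C#

D minor-major seventh is D–F–A–C#. Root position puts the root (D) in the bass, with the remaining tones above: D, F, A, C#.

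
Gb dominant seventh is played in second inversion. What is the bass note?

In second inversion the fifth is lowest. For Gb dominant seventh (Gb–Bb–Db–Fb) that is Db.

Db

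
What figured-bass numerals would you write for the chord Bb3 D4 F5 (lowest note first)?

The notes Bb, D, F stack in thirds as Bb–D–F — a Bb major triad. The bass Bb is the root, so this is root position: figured 5/3.

5/3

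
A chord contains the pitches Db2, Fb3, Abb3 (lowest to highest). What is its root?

Db, Fb, Abb are the tones of a Db diminished triad (Db–Fb–Abb), making Db the root.

Db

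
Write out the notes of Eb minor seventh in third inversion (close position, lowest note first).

Db, Eb, Gb, Bb

The chord tones are Eb–Gb–Bb–Db. With the seventh (Db) lowest for third inversion: Db, Eb, Gb, Bb.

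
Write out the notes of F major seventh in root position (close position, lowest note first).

The chord tones are F–A–C–E. With the root (F) lowest for root position: F, A, C, E.

F, A, C, E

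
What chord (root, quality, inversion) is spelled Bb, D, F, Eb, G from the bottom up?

Eb major ninth, second inversion

The pitch classes Bb, D, F, Eb, G arrange in thirds as Eb–G–Bb–D–F: an Eb major ninth chord.
Bb is the fifth of Eb major ninth; fifth in the bass means second inversion.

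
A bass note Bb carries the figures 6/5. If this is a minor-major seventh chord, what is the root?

G

The figures 6/5 mean the third of the chord is in the bass. If Bb is the third of a minor-major seventh chord, the root is G (chord tones G–Bb–D–F#).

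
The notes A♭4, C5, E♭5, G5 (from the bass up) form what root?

Reordering Ab, C, Eb, G into stacked thirds gives Ab–C–Eb–G; the bottom of that stack, Ab, is the root.

Ab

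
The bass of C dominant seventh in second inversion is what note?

C dominant seventh is C–E–G–Bb. Second inversion places the fifth in the bass: G.

G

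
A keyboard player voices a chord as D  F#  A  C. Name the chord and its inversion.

D dominant seventh, root position

Reducing to letter names: D, F#, A, C. These stack in thirds as D–F#–A–C — a D dominant seventh chord.
With the root (D) in the bass, the chord is in root position (figured bass 7).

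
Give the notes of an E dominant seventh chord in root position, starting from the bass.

The chord tones are E–G#–B–D. With the root (E) lowest for root position: E, G#, B, D.

E, G#, B, D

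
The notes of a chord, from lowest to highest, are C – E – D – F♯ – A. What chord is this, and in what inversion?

The pitch classes C, E, D, F#, A arrange in thirds as D–F#–A–C–E: a D dominant ninth chord.
With the seventh (C) in the bass, the chord is in third inversion.

D dominant ninth, third inversion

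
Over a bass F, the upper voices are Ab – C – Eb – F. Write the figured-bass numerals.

The notes F, Ab, C, Eb stack in thirds as F–Ab–C–Eb — an F minor seventh chord. The bass F is the root, so this is root position: figured 7.

7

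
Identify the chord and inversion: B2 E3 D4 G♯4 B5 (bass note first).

E dominant seventh, second inversion

Reducing to letter names: B, E, D, G#. These stack in thirds as E–G#–B–D — an E dominant seventh chord.
The lowest note is B, the fifth of the chord, so this is second inversion (figured bass 4/3).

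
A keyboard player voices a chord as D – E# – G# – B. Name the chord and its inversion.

E# diminished seventh, third inversion

Reducing to letter names: D, E#, G#, B. These stack in thirds as E#–G#–B–D — an E# diminished seventh chord.
D is the seventh of E# diminished seventh; seventh in the bass means third inversion (figured bass 4/2).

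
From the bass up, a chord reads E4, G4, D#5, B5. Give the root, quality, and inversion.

Reducing to letter names: E, G, D#, B. These stack in thirds as E–G–B–D# — an E minor-major seventh chord.
The lowest note is E, the root of the chord, so this is root position (figured bass 7).

E minor-major seventh, root position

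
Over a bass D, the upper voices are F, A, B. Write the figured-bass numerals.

6/5

The notes D, F, A, B stack in thirds as B–D–F–A — a B half-diminished seventh chord. The bass D is the third, so this is first inversion: figured 6/5.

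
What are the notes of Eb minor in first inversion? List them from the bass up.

Eb minor is Eb–Gb–Bb. First inversion puts the third (Gb) in the bass, with the remaining tones above: Gb, Bb, Eb.

Gb, Bb, Eb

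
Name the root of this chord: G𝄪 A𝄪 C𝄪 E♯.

Reordering G##, A##, C##, E# into stacked thirds gives A##–C##–E#–G##; the bottom of that stack, A##, is the root.

A##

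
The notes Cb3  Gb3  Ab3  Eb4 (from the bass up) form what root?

Ab

The distinct letter names are Cb, Gb, Ab, Eb. Arranged as a stack of thirds they read Ab–Cb–Eb–Gb, so Ab is the root (an Ab minor seventh chord).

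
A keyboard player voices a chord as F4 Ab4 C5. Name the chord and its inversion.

The distinct note names are F, Ab, C. Stacked in thirds they read F–Ab–C, which is a minor triad on F.
F is the root of F minor; root in the bass means root position (figured bass 5/3).

F minor, root position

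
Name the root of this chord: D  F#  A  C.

D

D, F#, A, C are the tones of a D dominant seventh chord (D–F#–A–C), making D the root.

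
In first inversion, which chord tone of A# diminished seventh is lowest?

C#

The third of A# diminished seventh (A#–C#–E–G) is C#; that is the bass in first inversion.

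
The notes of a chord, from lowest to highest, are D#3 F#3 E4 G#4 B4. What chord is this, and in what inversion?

E major ninth, third inversion

The distinct note names are D#, F#, E, G#, B. Stacked in thirds they read E–G#–B–D#–F#, which is a major ninth chord on E.
With the seventh (D#) in the bass, the chord is in third inversion.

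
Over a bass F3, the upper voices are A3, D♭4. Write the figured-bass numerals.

The notes F, A, Db stack in thirds as Db–F–A — a Db augmented triad. The bass F is the third, so this is first inversion: figured 6.

6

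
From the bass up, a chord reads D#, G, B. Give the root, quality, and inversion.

G augmented, second inversion

The pitch classes D#, G, B arrange in thirds as G–B–D#: a G augmented triad.
With the fifth (D#) in the bass, the chord is in second inversion (figured bass 6/4).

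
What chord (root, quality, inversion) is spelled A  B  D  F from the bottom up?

B half-diminished seventh, third inversion

The pitch classes A, B, D, F arrange in thirds as B–D–F–A: a B half-diminished seventh chord.
With the seventh (A) in the bass, the chord is in third inversion (figured bass 4/2).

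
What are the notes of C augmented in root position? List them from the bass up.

The chord tones are C–E–G#. With the root (C) lowest for root position: C, E, G#.

C, E, G#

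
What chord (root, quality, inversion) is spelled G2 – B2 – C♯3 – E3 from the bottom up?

The pitch classes G, B, C#, E arrange in thirds as C#–E–G–B: a C# half-diminished seventh chord.
G is the fifth of C# half-diminished seventh; fifth in the bass means second inversion (figured bass 4/3).

C# half-diminished seventh, second inversion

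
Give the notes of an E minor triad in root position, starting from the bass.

E, G, B

The chord tones are E–G–B. With the root (E) lowest for root position: E, G, B.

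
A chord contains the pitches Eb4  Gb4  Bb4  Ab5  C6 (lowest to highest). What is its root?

The distinct letter names are Eb, Gb, Bb, Ab, C. Arranged as a stack of thirds they read Ab–C–Eb–Gb–Bb, so Ab is the root (an Ab dominant ninth chord).

Ab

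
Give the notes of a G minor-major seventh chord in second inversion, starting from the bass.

D, F#, G, Bb

Spelling G minor-major seventh: G–Bb–D–F#. In second inversion the fifth is bass, giving D, F#, G, Bb from the bottom.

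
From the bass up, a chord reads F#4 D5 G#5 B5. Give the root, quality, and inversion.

G# half-diminished seventh, third inversion

Reducing to letter names: F#, D, G#, B. These stack in thirds as G#–B–D–F# — a G# half-diminished seventh chord.
With the seventh (F#) in the bass, the chord is in third inversion (figured bass 4/2).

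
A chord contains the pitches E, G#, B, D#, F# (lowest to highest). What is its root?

E, G#, B, D#, F# are the tones of an E major ninth chord (E–G#–B–D#–F#), making E the root.

E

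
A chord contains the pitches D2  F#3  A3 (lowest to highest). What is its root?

D

D, F#, A are the tones of a D major triad (D–F#–A), making D the root.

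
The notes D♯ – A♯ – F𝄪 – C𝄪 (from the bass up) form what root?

D#, A#, F##, C## are the tones of a D# major seventh chord (D#–F##–A#–C##), making D# the root.

D#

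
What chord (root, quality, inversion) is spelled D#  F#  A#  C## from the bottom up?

The pitch classes D#, F#, A#, C## arrange in thirds as D#–F#–A#–C##: a D# minor-major seventh chord.
D# is the root of D# minor-major seventh; root in the bass means root position (figured bass 7).

D# minor-major seventh, root position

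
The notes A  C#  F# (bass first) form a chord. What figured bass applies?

6

The notes A, C#, F# stack in thirds as F#–A–C# — an F# minor triad. The bass A is the third, so this is first inversion: figured 6.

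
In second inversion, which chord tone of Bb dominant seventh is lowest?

The fifth of Bb dominant seventh (Bb–D–F–Ab) is F; that is the bass in second inversion.

F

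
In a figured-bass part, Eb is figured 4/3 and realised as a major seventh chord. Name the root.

The figures 4/3 mean the fifth of the chord is in the bass. If Eb is the fifth of a major seventh chord, the root is Ab (chord tones Ab–C–Eb–G).

Ab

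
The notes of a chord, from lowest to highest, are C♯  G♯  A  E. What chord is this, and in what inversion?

The distinct note names are C#, G#, A, E. Stacked in thirds they read A–C#–E–G#, which is a major seventh chord on A.
The lowest note is C#, the third of the chord, so this is first inversion (figured bass 6/5).

A major seventh, first inversion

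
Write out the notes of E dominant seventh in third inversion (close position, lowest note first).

D, E, G#, B

The chord tones are E–G#–B–D. With the seventh (D) lowest for third inversion: D, E, G#, B.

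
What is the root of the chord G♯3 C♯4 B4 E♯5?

G#, C#, B, E# are the tones of a C# dominant seventh chord (C#–E#–G#–B), making C# the root.

C#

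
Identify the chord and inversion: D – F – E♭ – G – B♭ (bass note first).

Reducing to letter names: D, F, Eb, G, Bb. These stack in thirds as Eb–G–Bb–D–F — an Eb major ninth chord.
The lowest note is D, the seventh of the chord, so this is third inversion.

Eb major ninth, third inversion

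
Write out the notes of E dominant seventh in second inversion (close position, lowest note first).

E dominant seventh is E–G#–B–D. Second inversion puts the fifth (B) in the bass, with the remaining tones above: B, D, E, G#.

B, D, E, G#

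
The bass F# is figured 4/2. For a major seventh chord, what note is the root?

G

The figures 4/2 mean the seventh of the chord is in the bass. If F# is the seventh of a major seventh chord, the root is G (chord tones G–B–D–F#).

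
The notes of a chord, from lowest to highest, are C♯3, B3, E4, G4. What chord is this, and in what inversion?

C# half-diminished seventh, root position

The distinct note names are C#, B, E, G. Stacked in thirds they read C#–E–G–B, which is a half-diminished seventh chord on C#.
C# is the root of C# half-diminished seventh; root in the bass means root position (figured bass 7).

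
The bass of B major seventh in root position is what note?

B

B major seventh is B–D#–F#–A#. Root position places the root in the bass: B.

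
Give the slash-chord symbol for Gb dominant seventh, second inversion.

Gb7/Db

Second inversion of Gb dominant seventh has the fifth (Db) in the bass. As a slash chord: Gb7/Db.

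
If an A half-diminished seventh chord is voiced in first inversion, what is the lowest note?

The third of A half-diminished seventh (A–C–Eb–G) is C; that is the bass in first inversion.

C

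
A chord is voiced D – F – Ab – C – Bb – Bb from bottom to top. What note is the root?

Reordering D, F, Ab, C, Bb into stacked thirds gives Bb–D–F–Ab–C; the bottom of that stack, Bb, is the root.

Bb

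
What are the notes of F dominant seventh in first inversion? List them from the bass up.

F dominant seventh is F–A–C–Eb. First inversion puts the third (A) in the bass, with the remaining tones above: A, C, Eb, F.

A, C, Eb, F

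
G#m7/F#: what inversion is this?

third inversion

G#m7/F# means G# minor seventh with F# in the bass. F# is the seventh of G# minor seventh (G#–B–D#–F#), so this is third inversion.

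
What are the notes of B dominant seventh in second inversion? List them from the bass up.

Spelling B dominant seventh: B–D#–F#–A. In second inversion the fifth is bass, giving F#, A, B, D# from the bottom.

F#, A, B, D#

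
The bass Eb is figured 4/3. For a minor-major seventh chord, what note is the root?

Ab

The figures 4/3 mean the fifth of the chord is in the bass. If Eb is the fifth of a minor-major seventh chord, the root is Ab (chord tones Ab–Cb–Eb–G).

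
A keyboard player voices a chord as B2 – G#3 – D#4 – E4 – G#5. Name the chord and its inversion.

E major seventh, second inversion

Reducing to letter names: B, G#, D#, E. These stack in thirds as E–G#–B–D# — an E major seventh chord.
The lowest note is B, the fifth of the chord, so this is second inversion (figured bass 4/3).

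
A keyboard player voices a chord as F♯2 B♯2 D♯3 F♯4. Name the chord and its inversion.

B# diminished, second inversion

Reducing to letter names: F#, B#, D#. These stack in thirds as B#–D#–F# — a B# diminished triad.
With the fifth (F#) in the bass, the chord is in second inversion (figured bass 6/4).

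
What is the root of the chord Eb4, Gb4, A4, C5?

A

Reordering Eb, Gb, A, C into stacked thirds gives A–C–Eb–Gb; the bottom of that stack, A, is the root.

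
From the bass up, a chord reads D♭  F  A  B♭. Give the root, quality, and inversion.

Bb minor-major seventh, first inversion

The pitch classes Db, F, A, Bb arrange in thirds as Bb–Db–F–A: a Bb minor-major seventh chord.
Db is the third of Bb minor-major seventh; third in the bass means first inversion (figured bass 6/5).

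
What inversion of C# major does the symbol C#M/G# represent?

C#M/G# means C# major with G# in the bass. G# is the fifth of C# major (C#–E#–G#), so this is second inversion.

second inversion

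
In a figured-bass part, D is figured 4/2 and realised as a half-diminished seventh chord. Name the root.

E

The figures 4/2 mean the seventh of the chord is in the bass. If D is the seventh of a half-diminished seventh chord, the root is E (chord tones E–G–Bb–D).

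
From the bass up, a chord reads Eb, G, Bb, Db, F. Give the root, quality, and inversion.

The distinct note names are Eb, G, Bb, Db, F. Stacked in thirds they read Eb–G–Bb–Db–F, which is a dominant ninth chord on Eb.
With the root (Eb) in the bass, the chord is in root position.

Eb dominant ninth, root position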